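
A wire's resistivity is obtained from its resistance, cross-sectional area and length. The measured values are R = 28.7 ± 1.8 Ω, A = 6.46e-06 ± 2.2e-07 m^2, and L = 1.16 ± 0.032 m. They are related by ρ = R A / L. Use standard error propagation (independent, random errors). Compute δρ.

1.22e-05 Ω·m

Relative error in a monomial: (δρ/ρ)² = Σ (nᵢ · δxᵢ/xᵢ)².
  (1·δR/R)² = (1×0.0627)² = 0.00393;  (1·δA/A)² = (1×0.0341)² = 0.00116;  (-1·δL/L)² = (-1×0.0276)² = 0.000761
δρ/ρ = √(0.00585) = 0.0765
ρ = 0.000160 Ω·m, so δρ = 0.0765 × 0.000160 = 1.22e-05 Ω·m.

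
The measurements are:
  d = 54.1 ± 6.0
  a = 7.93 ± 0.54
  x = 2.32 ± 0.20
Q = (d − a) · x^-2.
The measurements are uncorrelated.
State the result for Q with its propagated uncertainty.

Let u = d − a = 46.2. δu = √(δd² + δa²) = √(36.0 + 0.292) = 6.02, so δu/u = 0.130.
Q is then a monomial in u, x:
δQ/Q = √((δu/u)² + (-2·δx/x)²) = √(0.0170 + 0.0297) = 0.216
Q = 8.58, so δQ = 0.216 × 8.58 = 1.85.

8.58 ± 1.85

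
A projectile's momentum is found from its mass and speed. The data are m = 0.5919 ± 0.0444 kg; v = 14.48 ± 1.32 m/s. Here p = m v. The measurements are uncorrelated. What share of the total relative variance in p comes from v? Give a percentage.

59.6%

(δp/p)² = (1·δm/m)² + (1·δv/v)²
  m term: (1×0.0750)² = 0.00563
  v term: (1×0.0912)² = 0.00831
Total = 0.0139. Share from v = 0.00831/0.0139 = 0.596.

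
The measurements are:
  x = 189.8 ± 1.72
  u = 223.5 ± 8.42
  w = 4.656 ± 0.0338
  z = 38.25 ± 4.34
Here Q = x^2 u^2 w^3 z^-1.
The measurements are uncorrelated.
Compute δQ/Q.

0.139

Each factor contributes (exponent × relative error)² to (δQ/Q)²:
  (2·δx/x)² = (2×0.00906)² = 0.000328;  (2·δu/u)² = (2×0.0377)² = 0.00568;  (3·δw/w)² = (3×0.00726)² = 0.000474;  (-1·δz/z)² = (-1×0.113)² = 0.0129
δQ/Q = √(0.0194) = 0.139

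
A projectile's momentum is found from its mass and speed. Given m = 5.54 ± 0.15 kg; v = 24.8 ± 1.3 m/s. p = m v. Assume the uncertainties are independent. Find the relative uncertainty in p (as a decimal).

Since p is a product/quotient, work with relative uncertainties:
  (1·δm/m)² = (1×0.0271)² = 0.000733;  (1·δv/v)² = (1×0.0524)² = 0.00275
δp/p = √(0.00348) = 0.0590

0.0590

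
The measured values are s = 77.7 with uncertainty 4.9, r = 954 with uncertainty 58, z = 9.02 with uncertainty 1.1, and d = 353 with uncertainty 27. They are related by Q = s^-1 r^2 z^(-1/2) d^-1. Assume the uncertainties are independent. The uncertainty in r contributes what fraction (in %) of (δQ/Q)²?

52.2%

(δQ/Q)² = (-1·δs/s)² + (2·δr/r)² + (−½·δz/z)² + (-1·δd/d)²
  s term: (-1×0.0631)² = 0.00398
  r term: (2×0.0608)² = 0.0148
  z term: (-0.5×0.122)² = 0.00372
  d term: (-1×0.0765)² = 0.00585
Total = 0.0283. Share from r = 0.0148/0.0283 = 0.522.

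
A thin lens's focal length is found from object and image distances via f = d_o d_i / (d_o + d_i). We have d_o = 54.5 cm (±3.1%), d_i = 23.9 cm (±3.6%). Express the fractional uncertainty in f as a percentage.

∂f/∂d_o = (d_i/(d_o+d_i))² = 0.0929;  ∂f/∂d_i = (d_o/(d_o+d_i))² = 0.483
δf = √((∂f/∂d_o · δd_o)² + (∂f/∂d_i · δd_i)²) = √(0.0247 + 0.173) = 0.444 cm
f = 16.6 cm, so δf/f = 0.444/16.6 = 0.0268.

2.68%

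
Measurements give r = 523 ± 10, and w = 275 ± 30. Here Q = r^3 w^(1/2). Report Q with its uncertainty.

Each factor contributes (exponent × relative error)² to (δQ/Q)²:
  (3·δr/r)² = (3×0.0191)² = 0.00329;  (½·δw/w)² = (0.5×0.109)² = 0.00298
δQ/Q = √(0.00627) = 0.0792
Q = 2.37e+09, so δQ = 0.0792 × 2.37e+09 = 1.88e+08.

(2.37 ± 0.188) × 10^9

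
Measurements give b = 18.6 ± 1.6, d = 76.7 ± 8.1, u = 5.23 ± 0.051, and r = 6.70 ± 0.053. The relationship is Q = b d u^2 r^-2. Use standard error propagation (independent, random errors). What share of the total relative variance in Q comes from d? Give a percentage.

58.1%

(δQ/Q)² = (1·δb/b)² + (1·δd/d)² + (2·δu/u)² + (-2·δr/r)²
  b term: (1×0.0860)² = 0.00740
  d term: (1×0.106)² = 0.0112
  u term: (2×0.00975)² = 0.000380
  r term: (-2×0.00791)² = 0.000250
Total = 0.0192. Share from d = 0.0112/0.0192 = 0.581.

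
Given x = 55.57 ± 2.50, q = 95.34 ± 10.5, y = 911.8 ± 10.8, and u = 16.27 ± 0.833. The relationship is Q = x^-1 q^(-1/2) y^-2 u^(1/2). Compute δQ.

7.08e-10

Each factor contributes (exponent × relative error)² to (δQ/Q)²:
  (-1·δx/x)² = (-1×0.0450)² = 0.00202;  (−½·δq/q)² = (-0.5×0.110)² = 0.00303;  (-2·δy/y)² = (-2×0.0118)² = 0.000561;  (½·δu/u)² = (0.5×0.0512)² = 0.000655
δQ/Q = √(0.00627) = 0.0792
Q = 8.942e-09, so δQ = 0.0792 × 8.942e-09 = 7.08e-10.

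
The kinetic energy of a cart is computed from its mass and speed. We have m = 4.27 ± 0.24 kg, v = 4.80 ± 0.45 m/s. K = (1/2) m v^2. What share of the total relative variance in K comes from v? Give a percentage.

(δK/K)² = (1·δm/m)² + (2·δv/v)²
  m term: (1×0.0562)² = 0.00316
  v term: (2×0.0938)² = 0.0352
Total = 0.0383. Share from v = 0.0352/0.0383 = 0.918.

91.8%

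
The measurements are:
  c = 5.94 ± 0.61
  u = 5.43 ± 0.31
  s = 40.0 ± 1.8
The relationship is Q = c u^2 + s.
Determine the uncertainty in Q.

27.0

Let p = c·u^2 = 175. δp/p = √((1·δc/c)² + (2·δu/u)²) = √(0.0105 + 0.0130) = 0.154, so δp = 26.9.
Q = p + s: δQ = √(δp² + δs²) = √(723 + 3.24) = 27.0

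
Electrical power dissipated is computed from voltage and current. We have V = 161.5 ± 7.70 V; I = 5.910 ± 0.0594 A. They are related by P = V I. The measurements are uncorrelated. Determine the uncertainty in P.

P is a product of powers, so relative uncertainties combine in quadrature:
  (1·δV/V)² = (1×0.0477)² = 0.00227;  (1·δI/I)² = (1×0.0101)² = 0.000101
δP/P = √(0.00237) = 0.0487
P = 954.5 W, so δP = 0.0487 × 954.5 = 46.5 W.

46.5 W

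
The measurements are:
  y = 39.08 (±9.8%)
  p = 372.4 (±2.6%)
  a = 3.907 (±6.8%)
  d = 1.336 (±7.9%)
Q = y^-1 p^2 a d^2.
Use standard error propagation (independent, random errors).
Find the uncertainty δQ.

Each factor contributes (exponent × relative error)² to (δQ/Q)²:
  (-1·δy/y)² = (-1×0.0980)² = 0.00960;  (2·δp/p)² = (2×0.0260)² = 0.00270;  (1·δa/a)² = (1×0.0680)² = 0.00462;  (2·δd/d)² = (2×0.0790)² = 0.0250
δQ/Q = √(0.0419) = 0.205
Q = 24750, so δQ = 0.205 × 24750 = 5070.

5070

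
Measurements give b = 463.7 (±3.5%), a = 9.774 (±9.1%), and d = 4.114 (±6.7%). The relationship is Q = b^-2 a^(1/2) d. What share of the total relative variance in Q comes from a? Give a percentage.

(δQ/Q)² = (-2·δb/b)² + (½·δa/a)² + (1·δd/d)²
  b term: (-2×0.0350)² = 0.00490
  a term: (0.5×0.0910)² = 0.00207
  d term: (1×0.0670)² = 0.00449
Total = 0.0115. Share from a = 0.00207/0.0115 = 0.181.

18.1%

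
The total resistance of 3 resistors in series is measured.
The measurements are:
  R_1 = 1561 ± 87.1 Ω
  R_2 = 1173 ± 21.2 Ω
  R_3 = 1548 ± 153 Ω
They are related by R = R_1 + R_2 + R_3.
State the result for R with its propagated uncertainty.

R is a linear combination, so absolute uncertainties add in quadrature:
  (δR_1)² = 7590;  (δR_2)² = 449;  (δR_3)² = 23400
δR = √(31400) = 177 Ω
R = 4282 Ω.

4282 ± 177 Ω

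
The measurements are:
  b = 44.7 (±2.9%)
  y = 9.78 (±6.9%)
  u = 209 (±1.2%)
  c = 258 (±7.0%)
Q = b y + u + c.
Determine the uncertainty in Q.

37.5

Let p = b·y = 437. δp/p = √((1·δb/b)² + (1·δy/y)²) = √(0.000841 + 0.00476) = 0.0748, so δp = 32.7.
Q = p + u + c: δQ = √(δp² + δu² + δc²) = √(1070 + 6.29 + 326) = 37.5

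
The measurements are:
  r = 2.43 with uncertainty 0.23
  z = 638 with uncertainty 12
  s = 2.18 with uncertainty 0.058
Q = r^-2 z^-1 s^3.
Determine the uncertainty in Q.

Products/powers → add relative errors in quadrature, weighted by exponent:
  (-2·δr/r)² = (-2×0.0947)² = 0.0358;  (-1·δz/z)² = (-1×0.0188)² = 0.000354;  (3·δs/s)² = (3×0.0266)² = 0.00637
δQ/Q = √(0.0426) = 0.206
Q = 0.00275, so δQ = 0.206 × 0.00275 = 0.000567.

0.000567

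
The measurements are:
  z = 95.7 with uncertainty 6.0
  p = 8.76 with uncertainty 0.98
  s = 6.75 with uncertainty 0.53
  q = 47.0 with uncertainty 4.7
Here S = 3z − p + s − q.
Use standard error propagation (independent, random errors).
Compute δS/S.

0.0783

For a sum/difference, combine absolute errors in quadrature:
  (3·δz)² = 324;  (δp)² = 0.960;  (δs)² = 0.281;  (δq)² = 22.1
δS = √(347) = 18.6
S = 238, so δS/S = 18.6/238 = 0.0783.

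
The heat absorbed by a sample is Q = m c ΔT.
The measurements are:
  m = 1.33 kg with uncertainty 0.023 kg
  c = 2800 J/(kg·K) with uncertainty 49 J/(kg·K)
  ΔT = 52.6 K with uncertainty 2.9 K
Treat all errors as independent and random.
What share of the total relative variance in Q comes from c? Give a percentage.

(δQ/Q)² = (1·δm/m)² + (1·δc/c)² + (1·δΔT/ΔT)²
  m term: (1×0.0173)² = 0.000299
  c term: (1×0.0175)² = 0.000306
  ΔT term: (1×0.0551)² = 0.00304
Total = 0.00364. Share from c = 0.000306/0.00364 = 0.0840.

8.40%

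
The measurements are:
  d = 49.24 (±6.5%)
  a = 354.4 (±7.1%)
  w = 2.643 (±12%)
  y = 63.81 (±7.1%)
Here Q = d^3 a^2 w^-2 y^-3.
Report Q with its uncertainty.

8262 ± 3320

Relative error in a monomial: (δQ/Q)² = Σ (nᵢ · δxᵢ/xᵢ)².
  (3·δd/d)² = (3×0.0650)² = 0.0380;  (2·δa/a)² = (2×0.0710)² = 0.0202;  (-2·δw/w)² = (-2×0.120)² = 0.0576;  (-3·δy/y)² = (-3×0.0710)² = 0.0454
δQ/Q = √(0.161) = 0.401
Q = 8262, so δQ = 0.401 × 8262 = 3320.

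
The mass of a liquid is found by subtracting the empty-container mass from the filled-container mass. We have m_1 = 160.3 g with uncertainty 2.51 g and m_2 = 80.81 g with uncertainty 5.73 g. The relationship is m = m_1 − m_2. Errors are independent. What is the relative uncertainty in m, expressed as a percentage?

For a sum/difference, combine absolute errors in quadrature:
  (δm_1)² = 6.30;  (δm_2)² = 32.8
δm = √(39.1) = 6.26 g
m = 79.49 g, so δm/m = 6.26/79.49 = 0.0787.

7.87%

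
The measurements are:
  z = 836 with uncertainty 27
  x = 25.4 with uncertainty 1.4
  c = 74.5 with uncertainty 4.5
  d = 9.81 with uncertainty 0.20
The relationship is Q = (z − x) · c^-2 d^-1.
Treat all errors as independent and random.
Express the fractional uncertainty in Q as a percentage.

12.7%

Let u = z − x = 811. δu = √(δz² + δx²) = √(729 + 1.96) = 27.0, so δu/u = 0.0334.
Q is then a monomial in u, c, d:
δQ/Q = √((δu/u)² + (-2·δc/c)² + (-1·δd/d)²) = √(0.00111 + 0.0146 + 0.000416) = 0.127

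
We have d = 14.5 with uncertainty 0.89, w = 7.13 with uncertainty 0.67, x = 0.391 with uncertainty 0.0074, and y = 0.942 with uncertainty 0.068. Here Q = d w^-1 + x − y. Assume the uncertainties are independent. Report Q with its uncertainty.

1.48 ± 0.238

Let p = d·w^-1 = 2.03. δp/p = √((1·δd/d)² + (-1·δw/w)²) = √(0.00377 + 0.00883) = 0.112, so δp = 0.228.
Q = p + x − y: δQ = √(δp² + δx² + δy²) = √(0.0521 + 5.48e-05 + 0.00462) = 0.238
Q = 1.48.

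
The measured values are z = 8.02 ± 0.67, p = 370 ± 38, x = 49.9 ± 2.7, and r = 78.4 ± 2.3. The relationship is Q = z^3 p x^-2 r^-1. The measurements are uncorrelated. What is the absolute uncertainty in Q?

Products/powers → add relative errors in quadrature, weighted by exponent:
  (3·δz/z)² = (3×0.0835)² = 0.0628;  (1·δp/p)² = (1×0.103)² = 0.0105;  (-2·δx/x)² = (-2×0.0541)² = 0.0117;  (-1·δr/r)² = (-1×0.0293)² = 0.000861
δQ/Q = √(0.0859) = 0.293
Q = 0.978, so δQ = 0.293 × 0.978 = 0.287.

0.287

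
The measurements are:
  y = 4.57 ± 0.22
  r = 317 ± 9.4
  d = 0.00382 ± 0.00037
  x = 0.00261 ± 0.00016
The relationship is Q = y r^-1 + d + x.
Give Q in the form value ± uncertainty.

0.0208 ± 0.000909

Let p = y·r^-1 = 0.0144. δp/p = √((1·δy/y)² + (-1·δr/r)²) = √(0.00232 + 0.000879) = 0.0565, so δp = 0.000815.
Q = p + d + x: δQ = √(δp² + δd² + δx²) = √(6.64e-07 + 1.37e-07 + 2.56e-08) = 0.000909
Q = 0.0208.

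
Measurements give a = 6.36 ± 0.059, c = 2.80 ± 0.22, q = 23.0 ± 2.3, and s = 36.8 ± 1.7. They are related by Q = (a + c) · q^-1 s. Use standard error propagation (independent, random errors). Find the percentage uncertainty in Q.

11.3%

Let u = a + c = 9.16. δu = √(δa² + δc²) = √(0.00348 + 0.0484) = 0.228, so δu/u = 0.0249.
Q is then a monomial in u, q, s:
δQ/Q = √((δu/u)² + (-1·δq/q)² + (1·δs/s)²) = √(0.000618 + 0.0100 + 0.00213) = 0.113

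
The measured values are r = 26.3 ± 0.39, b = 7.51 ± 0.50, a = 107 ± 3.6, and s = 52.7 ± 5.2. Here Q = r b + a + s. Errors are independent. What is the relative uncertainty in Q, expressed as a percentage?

Let p = r·b = 198. δp/p = √((1·δr/r)² + (1·δb/b)²) = √(0.000220 + 0.00443) = 0.0682, so δp = 13.5.
Q = p + a + s: δQ = √(δp² + δa² + δs²) = √(182 + 13.0 + 27.0) = 14.9
Q = 357, so δQ/Q = 14.9/357 = 0.0417.

4.17%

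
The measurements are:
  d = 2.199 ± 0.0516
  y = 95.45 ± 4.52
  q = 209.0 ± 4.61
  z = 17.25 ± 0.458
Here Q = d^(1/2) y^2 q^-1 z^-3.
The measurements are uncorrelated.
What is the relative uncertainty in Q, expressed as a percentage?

Each factor contributes (exponent × relative error)² to (δQ/Q)²:
  (½·δd/d)² = (0.5×0.0235)² = 0.000138;  (2·δy/y)² = (2×0.0474)² = 0.00897;  (-1·δq/q)² = (-1×0.0221)² = 0.000487;  (-3·δz/z)² = (-3×0.0266)² = 0.00634
δQ/Q = √(0.0159) = 0.126

12.6%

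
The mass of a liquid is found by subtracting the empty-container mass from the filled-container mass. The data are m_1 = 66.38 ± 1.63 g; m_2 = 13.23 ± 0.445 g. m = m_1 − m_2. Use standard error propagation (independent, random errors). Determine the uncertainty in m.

For a sum/difference, combine absolute errors in quadrature:
  (δm_1)² = 2.66;  (δm_2)² = 0.198
δm = √(2.85) = 1.69 g

1.69 g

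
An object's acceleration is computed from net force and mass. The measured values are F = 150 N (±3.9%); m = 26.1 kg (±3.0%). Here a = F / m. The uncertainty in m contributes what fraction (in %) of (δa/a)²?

37.2%

(δa/a)² = (1·δF/F)² + (-1·δm/m)²
  F term: (1×0.0390)² = 0.00152
  m term: (-1×0.0300)² = 0.000900
Total = 0.00242. Share from m = 0.000900/0.00242 = 0.372.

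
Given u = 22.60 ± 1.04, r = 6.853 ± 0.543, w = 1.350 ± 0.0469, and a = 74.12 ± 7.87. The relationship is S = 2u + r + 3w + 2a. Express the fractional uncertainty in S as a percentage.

S is a linear combination, so absolute uncertainties add in quadrature:
  (2·δu)² = 4.33;  (δr)² = 0.295;  (3·δw)² = 0.0198;  (2·δa)² = 248
δS = √(252) = 15.9
S = 204.3, so δS/S = 15.9/204.3 = 0.0777.

7.77%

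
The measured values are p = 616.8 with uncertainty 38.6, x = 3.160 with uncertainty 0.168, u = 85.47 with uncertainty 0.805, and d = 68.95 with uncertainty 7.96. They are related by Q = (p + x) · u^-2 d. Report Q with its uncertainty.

Let w = p + x = 620.0. δw = √(δp² + δx²) = √(1490 + 0.0282) = 38.6, so δw/w = 0.0623.
Q is then a monomial in w, u, d:
δQ/Q = √((δw/w)² + (-2·δu/u)² + (1·δd/d)²) = √(0.00388 + 0.000355 + 0.0133) = 0.133
Q = 5.852, so δQ = 0.133 × 5.852 = 0.775.

5.852 ± 0.775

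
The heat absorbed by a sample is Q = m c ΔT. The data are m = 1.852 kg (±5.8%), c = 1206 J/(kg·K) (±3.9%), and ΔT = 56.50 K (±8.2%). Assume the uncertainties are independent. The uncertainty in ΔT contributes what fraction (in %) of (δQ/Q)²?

(δQ/Q)² = (1·δm/m)² + (1·δc/c)² + (1·δΔT/ΔT)²
  m term: (1×0.0580)² = 0.00336
  c term: (1×0.0390)² = 0.00152
  ΔT term: (1×0.0820)² = 0.00672
Total = 0.0116. Share from ΔT = 0.00672/0.0116 = 0.579.

57.9%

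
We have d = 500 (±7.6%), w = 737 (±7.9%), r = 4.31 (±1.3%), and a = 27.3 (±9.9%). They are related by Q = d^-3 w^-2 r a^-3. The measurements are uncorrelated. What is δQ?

1.27e-18

Q is a product of powers, so relative uncertainties combine in quadrature:
  (-3·δd/d)² = (-3×0.0760)² = 0.0520;  (-2·δw/w)² = (-2×0.0790)² = 0.0250;  (1·δr/r)² = (1×0.0130)² = 0.000169;  (-3·δa/a)² = (-3×0.0990)² = 0.0882
δQ/Q = √(0.165) = 0.407
Q = 3.12e-18, so δQ = 0.407 × 3.12e-18 = 1.27e-18.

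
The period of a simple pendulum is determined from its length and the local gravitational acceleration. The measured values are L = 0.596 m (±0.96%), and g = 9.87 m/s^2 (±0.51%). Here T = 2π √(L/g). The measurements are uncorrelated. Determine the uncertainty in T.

Since T is a product/quotient, work with relative uncertainties:
  (½·δL/L)² = (0.5×0.00960)² = 2.3e-05;  (−½·δg/g)² = (-0.5×0.00510)² = 6.5e-06
δT/T = √(2.95e-05) = 0.00544
T = 1.54 s, so δT = 0.00544 × 1.54 = 0.00839 s.

0.00839 s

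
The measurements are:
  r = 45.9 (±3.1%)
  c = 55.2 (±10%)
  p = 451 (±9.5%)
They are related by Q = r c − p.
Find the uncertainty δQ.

Let w = r·c = 2530. δw/w = √((1·δr/r)² + (1·δc/c)²) = √(0.000961 + 0.0100) = 0.105, so δw = 265.
Q = w − p: δQ = √(δw² + δp²) = √(70400 + 1840) = 269

269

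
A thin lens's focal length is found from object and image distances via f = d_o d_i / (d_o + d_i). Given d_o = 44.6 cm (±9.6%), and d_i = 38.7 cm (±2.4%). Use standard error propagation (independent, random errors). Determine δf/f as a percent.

4.64%

∂f/∂d_o = (d_i/(d_o+d_i))² = 0.216;  ∂f/∂d_i = (d_o/(d_o+d_i))² = 0.287
δf = √((∂f/∂d_o · δd_o)² + (∂f/∂d_i · δd_i)²) = √(0.854 + 0.0709) = 0.962 cm
f = 20.7 cm, so δf/f = 0.962/20.7 = 0.0464.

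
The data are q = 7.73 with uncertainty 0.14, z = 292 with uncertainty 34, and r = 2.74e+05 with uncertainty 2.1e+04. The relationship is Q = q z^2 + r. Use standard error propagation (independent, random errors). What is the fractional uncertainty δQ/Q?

0.167

Let p = q·z^2 = 6.59e+05. δp/p = √((1·δq/q)² + (2·δz/z)²) = √(0.000328 + 0.0542) = 0.234, so δp = 1.54e+05.
Q = p + r: δQ = √(δp² + δr²) = √(2.37e+10 + 4.41e+08) = 1.55e+05
Q = 9.33e+05, so δQ/Q = 1.55e+05/9.33e+05 = 0.167.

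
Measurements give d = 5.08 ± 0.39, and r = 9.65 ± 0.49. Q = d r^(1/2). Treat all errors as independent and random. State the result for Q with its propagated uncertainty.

Since Q is a product/quotient, work with relative uncertainties:
  (1·δd/d)² = (1×0.0768)² = 0.00589;  (½·δr/r)² = (0.5×0.0508)² = 0.000645
δQ/Q = √(0.00654) = 0.0809
Q = 15.8, so δQ = 0.0809 × 15.8 = 1.28.

15.8 ± 1.28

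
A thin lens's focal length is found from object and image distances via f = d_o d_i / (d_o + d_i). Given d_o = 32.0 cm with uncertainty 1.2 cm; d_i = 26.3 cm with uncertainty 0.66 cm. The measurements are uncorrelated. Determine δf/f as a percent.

2.18%

∂f/∂d_o = (d_i/(d_o+d_i))² = 0.204;  ∂f/∂d_i = (d_o/(d_o+d_i))² = 0.301
δf = √((∂f/∂d_o · δd_o)² + (∂f/∂d_i · δd_i)²) = √(0.0596 + 0.0395) = 0.315 cm
f = 14.4 cm, so δf/f = 0.315/14.4 = 0.0218.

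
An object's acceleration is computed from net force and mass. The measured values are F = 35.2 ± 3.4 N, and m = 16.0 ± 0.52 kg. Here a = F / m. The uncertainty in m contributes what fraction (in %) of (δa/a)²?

(δa/a)² = (1·δF/F)² + (-1·δm/m)²
  F term: (1×0.0966)² = 0.00933
  m term: (-1×0.0325)² = 0.00106
Total = 0.0104. Share from m = 0.00106/0.0104 = 0.102.

10.2%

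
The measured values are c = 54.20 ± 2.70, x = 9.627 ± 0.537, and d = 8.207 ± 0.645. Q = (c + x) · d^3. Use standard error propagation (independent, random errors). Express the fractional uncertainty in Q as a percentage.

24.0%

Let u = c + x = 63.83. δu = √(δc² + δx²) = √(7.29 + 0.288) = 2.75, so δu/u = 0.0431.
Q is then a monomial in u, d:
δQ/Q = √((δu/u)² + (3·δd/d)²) = √(0.00186 + 0.0556) = 0.240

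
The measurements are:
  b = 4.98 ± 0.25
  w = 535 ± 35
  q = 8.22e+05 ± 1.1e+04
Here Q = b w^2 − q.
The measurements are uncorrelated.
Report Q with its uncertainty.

Let p = b·w^2 = 1.43e+06. δp/p = √((1·δb/b)² + (2·δw/w)²) = √(0.00252 + 0.0171) = 0.140, so δp = 2e+05.
Q = p − q: δQ = √(δp² + δq²) = √(3.99e+10 + 1.21e+08) = 2e+05
Q = 6.03e+05.

(6.03 ± 2.00) × 10^5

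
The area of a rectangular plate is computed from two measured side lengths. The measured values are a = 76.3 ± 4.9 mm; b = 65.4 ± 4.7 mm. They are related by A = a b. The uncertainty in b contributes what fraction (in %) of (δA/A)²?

55.6%

(δA/A)² = (1·δa/a)² + (1·δb/b)²
  a term: (1×0.0642)² = 0.00412
  b term: (1×0.0719)² = 0.00516
Total = 0.00929. Share from b = 0.00516/0.00929 = 0.556.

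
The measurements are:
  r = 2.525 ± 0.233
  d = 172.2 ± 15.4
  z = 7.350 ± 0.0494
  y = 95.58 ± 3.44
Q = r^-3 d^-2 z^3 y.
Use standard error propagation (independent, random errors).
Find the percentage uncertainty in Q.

Since Q is a product/quotient, work with relative uncertainties:
  (-3·δr/r)² = (-3×0.0923)² = 0.0766;  (-2·δd/d)² = (-2×0.0894)² = 0.0320;  (3·δz/z)² = (3×0.00672)² = 0.000407;  (1·δy/y)² = (1×0.0360)² = 0.00130
δQ/Q = √(0.110) = 0.332

33.2%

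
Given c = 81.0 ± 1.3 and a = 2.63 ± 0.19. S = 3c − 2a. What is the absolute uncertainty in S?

For a sum/difference, combine absolute errors in quadrature:
  (3·δc)² = 15.2;  (2·δa)² = 0.144
δS = √(15.4) = 3.92

3.92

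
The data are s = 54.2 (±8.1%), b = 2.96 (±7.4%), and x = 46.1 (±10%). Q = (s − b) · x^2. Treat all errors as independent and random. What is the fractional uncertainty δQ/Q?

Let u = s − b = 51.2. δu = √(δs² + δb²) = √(19.3 + 0.0480) = 4.40, so δu/u = 0.0858.
Q is then a monomial in u, x:
δQ/Q = √((δu/u)² + (2·δx/x)²) = √(0.00736 + 0.0400) = 0.218

0.218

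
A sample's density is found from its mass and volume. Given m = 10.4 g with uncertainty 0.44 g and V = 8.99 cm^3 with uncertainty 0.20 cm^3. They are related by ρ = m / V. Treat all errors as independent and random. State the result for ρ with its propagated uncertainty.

1.16 ± 0.0553 g/cm^3

Relative error in a monomial: (δρ/ρ)² = Σ (nᵢ · δxᵢ/xᵢ)².
  (1·δm/m)² = (1×0.0423)² = 0.00179;  (-1·δV/V)² = (-1×0.0222)² = 0.000495
δρ/ρ = √(0.00228) = 0.0478
ρ = 1.16 g/cm^3, so δρ = 0.0478 × 1.16 = 0.0553 g/cm^3.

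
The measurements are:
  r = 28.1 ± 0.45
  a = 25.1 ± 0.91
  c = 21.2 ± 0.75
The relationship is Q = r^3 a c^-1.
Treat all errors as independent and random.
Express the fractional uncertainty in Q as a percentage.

For a monomial Q ∝ r^3, a, c^-1, fractional errors add in quadrature:
  (3·δr/r)² = (3×0.0160)² = 0.00231;  (1·δa/a)² = (1×0.0363)² = 0.00131;  (-1·δc/c)² = (-1×0.0354)² = 0.00125
δQ/Q = √(0.00487) = 0.0698

6.98%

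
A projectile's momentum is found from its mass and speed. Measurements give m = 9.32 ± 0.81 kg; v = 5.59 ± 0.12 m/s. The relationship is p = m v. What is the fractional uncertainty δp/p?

0.0895

For a monomial p ∝ m, v, fractional errors add in quadrature:
  (1·δm/m)² = (1×0.0869)² = 0.00755;  (1·δv/v)² = (1×0.0215)² = 0.000461
δp/p = √(0.00801) = 0.0895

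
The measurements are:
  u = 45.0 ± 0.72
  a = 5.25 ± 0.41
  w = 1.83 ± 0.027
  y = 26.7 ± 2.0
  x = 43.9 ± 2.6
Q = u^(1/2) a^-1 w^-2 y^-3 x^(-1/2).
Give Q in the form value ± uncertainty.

For a monomial Q ∝ u^(1/2), a^-1, w^-2, y^-3, x^(-1/2), fractional errors add in quadrature:
  (½·δu/u)² = (0.5×0.0160)² = 6.4e-05;  (-1·δa/a)² = (-1×0.0781)² = 0.00610;  (-2·δw/w)² = (-2×0.0148)² = 0.000871;  (-3·δy/y)² = (-3×0.0749)² = 0.0505;  (−½·δx/x)² = (-0.5×0.0592)² = 0.000877
δQ/Q = √(0.0584) = 0.242
Q = 3.03e-06, so δQ = 0.242 × 3.03e-06 = 7.31e-07.

(3.03 ± 0.731) × 10^-6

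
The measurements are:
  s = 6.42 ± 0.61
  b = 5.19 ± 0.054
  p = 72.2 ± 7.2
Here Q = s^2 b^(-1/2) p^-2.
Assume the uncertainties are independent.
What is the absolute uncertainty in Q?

0.000956

Relative error in a monomial: (δQ/Q)² = Σ (nᵢ · δxᵢ/xᵢ)².
  (2·δs/s)² = (2×0.0950)² = 0.0361;  (−½·δb/b)² = (-0.5×0.0104)² = 2.71e-05;  (-2·δp/p)² = (-2×0.0997)² = 0.0398
δQ/Q = √(0.0759) = 0.276
Q = 0.00347, so δQ = 0.276 × 0.00347 = 0.000956.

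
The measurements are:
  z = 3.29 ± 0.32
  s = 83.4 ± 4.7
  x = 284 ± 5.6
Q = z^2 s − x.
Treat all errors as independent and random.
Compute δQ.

183

Let p = z^2·s = 903. δp/p = √((2·δz/z)² + (1·δs/s)²) = √(0.0378 + 0.00318) = 0.203, so δp = 183.
Q = p − x: δQ = √(δp² + δx²) = √(33400 + 31.4) = 183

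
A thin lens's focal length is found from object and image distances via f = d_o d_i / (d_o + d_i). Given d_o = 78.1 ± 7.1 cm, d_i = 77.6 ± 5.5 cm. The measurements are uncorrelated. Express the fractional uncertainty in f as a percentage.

∂f/∂d_o = (d_i/(d_o+d_i))² = 0.248;  ∂f/∂d_i = (d_o/(d_o+d_i))² = 0.252
δf = √((∂f/∂d_o · δd_o)² + (∂f/∂d_i · δd_i)²) = √(3.11 + 1.92) = 2.24 cm
f = 38.9 cm, so δf/f = 2.24/38.9 = 0.0576.

5.76%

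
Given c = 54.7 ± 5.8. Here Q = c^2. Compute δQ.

Q ∝ c^2, so δQ/Q = |2| · δc/c = 2 × 0.106 = 0.212.
Q = 2990, so δQ = 0.212 × 2990 = 635.

635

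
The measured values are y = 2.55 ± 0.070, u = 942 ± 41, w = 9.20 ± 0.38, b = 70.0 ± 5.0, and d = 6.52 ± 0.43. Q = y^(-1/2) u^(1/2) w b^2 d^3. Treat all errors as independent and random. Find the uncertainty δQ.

Q is a product of powers, so relative uncertainties combine in quadrature:
  (−½·δy/y)² = (-0.5×0.0275)² = 0.000188;  (½·δu/u)² = (0.5×0.0435)² = 0.000474;  (1·δw/w)² = (1×0.0413)² = 0.00171;  (2·δb/b)² = (2×0.0714)² = 0.0204;  (3·δd/d)² = (3×0.0660)² = 0.0391
δQ/Q = √(0.0619) = 0.249
Q = 2.4e+08, so δQ = 0.249 × 2.4e+08 = 5.98e+07.

5.98e+07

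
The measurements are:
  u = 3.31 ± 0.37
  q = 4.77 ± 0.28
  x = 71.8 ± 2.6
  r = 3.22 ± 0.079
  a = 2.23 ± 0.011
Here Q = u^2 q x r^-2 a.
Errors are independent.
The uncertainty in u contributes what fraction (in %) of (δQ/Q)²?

87.4%

(δQ/Q)² = (2·δu/u)² + (1·δq/q)² + (1·δx/x)² + (-2·δr/r)² + (1·δa/a)²
  u term: (2×0.112)² = 0.0500
  q term: (1×0.0587)² = 0.00345
  x term: (1×0.0362)² = 0.00131
  r term: (-2×0.0245)² = 0.00241
  a term: (1×0.00493)² = 2.43e-05
Total = 0.0572. Share from u = 0.0500/0.0572 = 0.874.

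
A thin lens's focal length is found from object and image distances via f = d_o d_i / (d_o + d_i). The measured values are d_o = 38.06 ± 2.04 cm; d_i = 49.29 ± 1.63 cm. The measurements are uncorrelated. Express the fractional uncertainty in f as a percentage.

∂f/∂d_o = (d_i/(d_o+d_i))² = 0.318;  ∂f/∂d_i = (d_o/(d_o+d_i))² = 0.190
δf = √((∂f/∂d_o · δd_o)² + (∂f/∂d_i · δd_i)²) = √(0.422 + 0.0958) = 0.720 cm
f = 21.48 cm, so δf/f = 0.720/21.48 = 0.0335.

3.35%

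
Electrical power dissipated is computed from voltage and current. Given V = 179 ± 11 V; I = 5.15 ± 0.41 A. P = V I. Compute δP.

Relative error in a monomial: (δP/P)² = Σ (nᵢ · δxᵢ/xᵢ)².
  (1·δV/V)² = (1×0.0615)² = 0.00378;  (1·δI/I)² = (1×0.0796)² = 0.00634
δP/P = √(0.0101) = 0.101
P = 922 W, so δP = 0.101 × 922 = 92.7 W.

92.7 W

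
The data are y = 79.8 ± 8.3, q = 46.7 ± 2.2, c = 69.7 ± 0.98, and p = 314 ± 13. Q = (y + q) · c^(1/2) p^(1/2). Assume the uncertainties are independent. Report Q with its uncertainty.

Let u = y + q = 126. δu = √(δy² + δq²) = √(68.9 + 4.84) = 8.59, so δu/u = 0.0679.
Q is then a monomial in u, c, p:
δQ/Q = √((δu/u)² + (½·δc/c)² + (½·δp/p)²) = √(0.00461 + 4.94e-05 + 0.000429) = 0.0713
Q = 18700, so δQ = 0.0713 × 18700 = 1330.

18700 ± 1330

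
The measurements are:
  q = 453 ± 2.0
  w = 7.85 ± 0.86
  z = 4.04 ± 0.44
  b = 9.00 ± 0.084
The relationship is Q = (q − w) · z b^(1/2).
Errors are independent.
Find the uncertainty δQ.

589

Let u = q − w = 445. δu = √(δq² + δw²) = √(4.00 + 0.740) = 2.18, so δu/u = 0.00489.
Q is then a monomial in u, z, b:
δQ/Q = √((δu/u)² + (1·δz/z)² + (½·δb/b)²) = √(2.39e-05 + 0.0119 + 2.18e-05) = 0.109
Q = 5400, so δQ = 0.109 × 5400 = 589.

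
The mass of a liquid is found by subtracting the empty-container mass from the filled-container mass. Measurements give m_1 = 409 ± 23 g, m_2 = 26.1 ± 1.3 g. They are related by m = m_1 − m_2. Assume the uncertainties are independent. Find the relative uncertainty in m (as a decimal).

Absolute uncertainties add in quadrature for a linear combination:
  (δm_1)² = 529;  (δm_2)² = 1.69
δm = √(531) = 23.0 g
m = 383 g, so δm/m = 23.0/383 = 0.0602.

0.0602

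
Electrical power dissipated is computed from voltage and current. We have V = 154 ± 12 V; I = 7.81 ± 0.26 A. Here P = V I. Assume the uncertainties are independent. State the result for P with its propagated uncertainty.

P is a product of powers, so relative uncertainties combine in quadrature:
  (1·δV/V)² = (1×0.0779)² = 0.00607;  (1·δI/I)² = (1×0.0333)² = 0.00111
δP/P = √(0.00718) = 0.0847
P = 1200 W, so δP = 0.0847 × 1200 = 102 W.

1200 ± 102 W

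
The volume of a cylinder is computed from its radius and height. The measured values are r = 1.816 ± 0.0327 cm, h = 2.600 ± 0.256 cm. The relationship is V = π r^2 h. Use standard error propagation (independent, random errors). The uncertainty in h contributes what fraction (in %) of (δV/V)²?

(δV/V)² = (2·δr/r)² + (1·δh/h)²
  r term: (2×0.0180)² = 0.00130
  h term: (1×0.0985)² = 0.00969
Total = 0.0110. Share from h = 0.00969/0.0110 = 0.882.

88.2%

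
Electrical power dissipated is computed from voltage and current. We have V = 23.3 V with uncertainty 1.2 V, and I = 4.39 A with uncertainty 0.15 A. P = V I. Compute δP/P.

Products/powers → add relative errors in quadrature, weighted by exponent:
  (1·δV/V)² = (1×0.0515)² = 0.00265;  (1·δI/I)² = (1×0.0342)² = 0.00117
δP/P = √(0.00382) = 0.0618

0.0618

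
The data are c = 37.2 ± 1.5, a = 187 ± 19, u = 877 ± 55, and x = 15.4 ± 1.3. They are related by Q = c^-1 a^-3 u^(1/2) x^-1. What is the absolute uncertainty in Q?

2.53e-09

Q is a product of powers, so relative uncertainties combine in quadrature:
  (-1·δc/c)² = (-1×0.0403)² = 0.00163;  (-3·δa/a)² = (-3×0.102)² = 0.0929;  (½·δu/u)² = (0.5×0.0627)² = 0.000983;  (-1·δx/x)² = (-1×0.0844)² = 0.00713
δQ/Q = √(0.103) = 0.320
Q = 7.91e-09, so δQ = 0.320 × 7.91e-09 = 2.53e-09.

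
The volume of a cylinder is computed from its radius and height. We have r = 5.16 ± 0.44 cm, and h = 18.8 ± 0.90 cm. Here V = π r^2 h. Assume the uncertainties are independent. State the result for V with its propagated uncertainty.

Each factor contributes (exponent × relative error)² to (δV/V)²:
  (2·δr/r)² = (2×0.0853)² = 0.0291;  (1·δh/h)² = (1×0.0479)² = 0.00229
δV/V = √(0.0314) = 0.177
V = 1570 cm^3, so δV = 0.177 × 1570 = 279 cm^3.

1570 ± 279 cm^3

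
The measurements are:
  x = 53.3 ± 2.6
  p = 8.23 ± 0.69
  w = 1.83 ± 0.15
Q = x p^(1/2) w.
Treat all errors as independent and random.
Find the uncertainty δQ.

Q is a product of powers, so relative uncertainties combine in quadrature:
  (1·δx/x)² = (1×0.0488)² = 0.00238;  (½·δp/p)² = (0.5×0.0838)² = 0.00176;  (1·δw/w)² = (1×0.0820)² = 0.00672
δQ/Q = √(0.0109) = 0.104
Q = 280, so δQ = 0.104 × 280 = 29.2.

29.2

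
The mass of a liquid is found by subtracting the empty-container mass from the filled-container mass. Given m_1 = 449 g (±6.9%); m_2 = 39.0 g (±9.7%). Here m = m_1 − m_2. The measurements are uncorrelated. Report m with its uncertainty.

Absolute uncertainties add in quadrature for a linear combination:
  (δm_1)² = 960;  (δm_2)² = 14.3
δm = √(974) = 31.2 g
m = 410 g.

410 ± 31.2 g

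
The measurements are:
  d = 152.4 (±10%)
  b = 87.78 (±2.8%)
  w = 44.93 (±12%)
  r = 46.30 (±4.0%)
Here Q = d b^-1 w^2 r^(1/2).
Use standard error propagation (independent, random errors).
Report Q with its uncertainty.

23850 ± 6250

Q is a product of powers, so relative uncertainties combine in quadrature:
  (1·δd/d)² = (1×0.100)² = 0.0100;  (-1·δb/b)² = (-1×0.0280)² = 0.000784;  (2·δw/w)² = (2×0.120)² = 0.0576;  (½·δr/r)² = (0.5×0.0400)² = 0.000400
δQ/Q = √(0.0688) = 0.262
Q = 23850, so δQ = 0.262 × 23850 = 6250.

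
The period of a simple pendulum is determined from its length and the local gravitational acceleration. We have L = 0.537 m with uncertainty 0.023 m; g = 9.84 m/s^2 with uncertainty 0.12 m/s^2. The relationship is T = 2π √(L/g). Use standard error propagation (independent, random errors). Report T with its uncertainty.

1.47 ± 0.0327 s

Each factor contributes (exponent × relative error)² to (δT/T)²:
  (½·δL/L)² = (0.5×0.0428)² = 0.000459;  (−½·δg/g)² = (-0.5×0.0122)² = 3.72e-05
δT/T = √(0.000496) = 0.0223
T = 1.47 s, so δT = 0.0223 × 1.47 = 0.0327 s.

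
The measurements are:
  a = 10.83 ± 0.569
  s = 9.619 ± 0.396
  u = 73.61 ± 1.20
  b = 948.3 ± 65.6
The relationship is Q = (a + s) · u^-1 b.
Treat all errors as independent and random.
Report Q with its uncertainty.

Let w = a + s = 20.45. δw = √(δa² + δs²) = √(0.324 + 0.157) = 0.693, so δw/w = 0.0339.
Q is then a monomial in w, u, b:
δQ/Q = √((δw/w)² + (-1·δu/u)² + (1·δb/b)²) = √(0.00115 + 0.000266 + 0.00479) = 0.0787
Q = 263.4, so δQ = 0.0787 × 263.4 = 20.7.

263.4 ± 20.7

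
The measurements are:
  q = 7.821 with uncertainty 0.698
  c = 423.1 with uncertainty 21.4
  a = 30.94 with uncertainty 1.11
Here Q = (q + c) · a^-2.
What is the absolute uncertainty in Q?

0.0393

Let u = q + c = 430.9. δu = √(δq² + δc²) = √(0.487 + 458) = 21.4, so δu/u = 0.0497.
Q is then a monomial in u, a:
δQ/Q = √((δu/u)² + (-2·δa/a)²) = √(0.00247 + 0.00515) = 0.0873
Q = 0.4501, so δQ = 0.0873 × 0.4501 = 0.0393.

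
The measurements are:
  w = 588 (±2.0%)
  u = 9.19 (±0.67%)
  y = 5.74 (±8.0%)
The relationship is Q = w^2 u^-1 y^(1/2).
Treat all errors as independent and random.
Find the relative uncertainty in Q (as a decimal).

0.0570

Relative error in a monomial: (δQ/Q)² = Σ (nᵢ · δxᵢ/xᵢ)².
  (2·δw/w)² = (2×0.0200)² = 0.00160;  (-1·δu/u)² = (-1×0.00670)² = 4.49e-05;  (½·δy/y)² = (0.5×0.0800)² = 0.00160
δQ/Q = √(0.00324) = 0.0570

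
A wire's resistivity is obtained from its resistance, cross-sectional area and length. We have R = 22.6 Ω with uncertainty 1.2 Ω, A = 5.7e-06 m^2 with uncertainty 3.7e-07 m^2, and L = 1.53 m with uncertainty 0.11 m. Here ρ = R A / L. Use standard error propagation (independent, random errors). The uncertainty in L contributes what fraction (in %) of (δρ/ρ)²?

(δρ/ρ)² = (1·δR/R)² + (1·δA/A)² + (-1·δL/L)²
  R term: (1×0.0531)² = 0.00282
  A term: (1×0.0649)² = 0.00421
  L term: (-1×0.0719)² = 0.00517
Total = 0.0122. Share from L = 0.00517/0.0122 = 0.424.

42.4%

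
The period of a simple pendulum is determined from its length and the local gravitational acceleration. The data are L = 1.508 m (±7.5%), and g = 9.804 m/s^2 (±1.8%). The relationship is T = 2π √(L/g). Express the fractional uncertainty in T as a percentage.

For a monomial T ∝ L^(1/2), g^(-1/2), fractional errors add in quadrature:
  (½·δL/L)² = (0.5×0.0750)² = 0.00141;  (−½·δg/g)² = (-0.5×0.0180)² = 8.1e-05
δT/T = √(0.00149) = 0.0386

3.86%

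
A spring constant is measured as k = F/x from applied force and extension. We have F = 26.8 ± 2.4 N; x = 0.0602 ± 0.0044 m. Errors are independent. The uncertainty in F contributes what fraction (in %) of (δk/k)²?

60.0%

(δk/k)² = (1·δF/F)² + (-1·δx/x)²
  F term: (1×0.0896)² = 0.00802
  x term: (-1×0.0731)² = 0.00534
Total = 0.0134. Share from F = 0.00802/0.0134 = 0.600.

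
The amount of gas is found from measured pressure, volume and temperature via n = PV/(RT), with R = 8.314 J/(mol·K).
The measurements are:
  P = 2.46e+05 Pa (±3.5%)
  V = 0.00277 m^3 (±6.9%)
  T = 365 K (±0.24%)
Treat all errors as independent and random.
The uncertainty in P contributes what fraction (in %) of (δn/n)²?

20.4%

(δn/n)² = (1·δP/P)² + (1·δV/V)² + (-1·δT/T)²
  P term: (1×0.0350)² = 0.00123
  V term: (1×0.0690)² = 0.00476
  T term: (-1×0.00240)² = 5.76e-06
Total = 0.00599. Share from P = 0.00123/0.00599 = 0.204.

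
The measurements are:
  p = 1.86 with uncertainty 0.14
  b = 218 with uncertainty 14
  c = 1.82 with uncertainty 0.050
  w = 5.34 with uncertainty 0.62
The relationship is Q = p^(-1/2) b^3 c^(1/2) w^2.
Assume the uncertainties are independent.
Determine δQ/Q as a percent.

Products/powers → add relative errors in quadrature, weighted by exponent:
  (−½·δp/p)² = (-0.5×0.0753)² = 0.00142;  (3·δb/b)² = (3×0.0642)² = 0.0371;  (½·δc/c)² = (0.5×0.0275)² = 0.000189;  (2·δw/w)² = (2×0.116)² = 0.0539
δQ/Q = √(0.0926) = 0.304

30.4%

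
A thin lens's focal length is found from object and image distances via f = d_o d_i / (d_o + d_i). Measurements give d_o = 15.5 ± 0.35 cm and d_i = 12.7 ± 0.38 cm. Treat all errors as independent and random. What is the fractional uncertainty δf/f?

0.0193

∂f/∂d_o = (d_i/(d_o+d_i))² = 0.203;  ∂f/∂d_i = (d_o/(d_o+d_i))² = 0.302
δf = √((∂f/∂d_o · δd_o)² + (∂f/∂d_i · δd_i)²) = √(0.00504 + 0.0132) = 0.135 cm
f = 6.98 cm, so δf/f = 0.135/6.98 = 0.0193.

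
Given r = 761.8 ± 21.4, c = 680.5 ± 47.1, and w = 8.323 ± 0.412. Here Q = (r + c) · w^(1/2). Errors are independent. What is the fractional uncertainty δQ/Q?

0.0436

Let u = r + c = 1442. δu = √(δr² + δc²) = √(458 + 2220) = 51.7, so δu/u = 0.0359.
Q is then a monomial in u, w:
δQ/Q = √((δu/u)² + (½·δw/w)²) = √(0.00129 + 0.000613) = 0.0436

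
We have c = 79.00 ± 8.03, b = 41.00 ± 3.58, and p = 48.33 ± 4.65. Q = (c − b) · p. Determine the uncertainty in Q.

460

Let u = c − b = 38.00. δu = √(δc² + δb²) = √(64.5 + 12.8) = 8.79, so δu/u = 0.231.
Q is then a monomial in u, p:
δQ/Q = √((δu/u)² + (1·δp/p)²) = √(0.0535 + 0.00926) = 0.251
Q = 1837, so δQ = 0.251 × 1837 = 460.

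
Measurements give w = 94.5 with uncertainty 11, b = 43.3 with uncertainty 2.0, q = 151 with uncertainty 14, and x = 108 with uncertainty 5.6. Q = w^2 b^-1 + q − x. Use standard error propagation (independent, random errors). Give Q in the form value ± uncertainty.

Let p = w^2·b^-1 = 206. δp/p = √((2·δw/w)² + (-1·δb/b)²) = √(0.0542 + 0.00213) = 0.237, so δp = 48.9.
Q = p + q − x: δQ = √(δp² + δq² + δx²) = √(2400 + 196 + 31.4) = 51.2
Q = 249.

249 ± 51.2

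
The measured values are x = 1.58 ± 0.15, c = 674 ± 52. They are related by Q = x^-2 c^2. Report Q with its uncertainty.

(1.82 ± 0.445) × 10^5

Q is a product of powers, so relative uncertainties combine in quadrature:
  (-2·δx/x)² = (-2×0.0949)² = 0.0361;  (2·δc/c)² = (2×0.0772)² = 0.0238
δQ/Q = √(0.0599) = 0.245
Q = 1.82e+05, so δQ = 0.245 × 1.82e+05 = 44500.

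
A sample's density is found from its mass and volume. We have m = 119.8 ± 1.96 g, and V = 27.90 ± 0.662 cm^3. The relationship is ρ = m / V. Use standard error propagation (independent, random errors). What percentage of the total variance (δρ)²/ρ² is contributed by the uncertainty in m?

(δρ/ρ)² = (1·δm/m)² + (-1·δV/V)²
  m term: (1×0.0164)² = 0.000268
  V term: (-1×0.0237)² = 0.000563
Total = 0.000831. Share from m = 0.000268/0.000831 = 0.322.

32.2%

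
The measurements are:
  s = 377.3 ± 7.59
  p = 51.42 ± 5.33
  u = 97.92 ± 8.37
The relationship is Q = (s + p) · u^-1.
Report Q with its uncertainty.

Let w = s + p = 428.7. δw = √(δs² + δp²) = √(57.6 + 28.4) = 9.27, so δw/w = 0.0216.
Q is then a monomial in w, u:
δQ/Q = √((δw/w)² + (-1·δu/u)²) = √(0.000468 + 0.00731) = 0.0882
Q = 4.378, so δQ = 0.0882 × 4.378 = 0.386.

4.378 ± 0.386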